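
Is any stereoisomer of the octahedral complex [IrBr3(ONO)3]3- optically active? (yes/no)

The six octahedral sites form three mutually perpendicular trans pairs.
There are 2 geometric isomers: Br mer; Br fac.
Each arrangement has an internal mirror plane or centre of symmetry, so none is chiral.

no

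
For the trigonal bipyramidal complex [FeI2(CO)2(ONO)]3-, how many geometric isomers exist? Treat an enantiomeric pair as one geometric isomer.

5

In a trigonal bipyramid the two axial positions differ from the three equatorial ones.
Placing the ligands in turn and identifying arrangements related by rotation or reflection leaves 5 distinct geometric isomers.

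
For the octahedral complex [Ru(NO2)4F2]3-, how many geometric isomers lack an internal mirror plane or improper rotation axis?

0

There are 2 geometric isomers: F trans; F cis.
Each arrangement has an internal mirror plane or centre of symmetry, so none is chiral.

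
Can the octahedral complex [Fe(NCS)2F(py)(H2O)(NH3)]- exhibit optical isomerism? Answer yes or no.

yes

The six octahedral sites form three mutually perpendicular trans pairs.
Placing the ligands in turn and identifying arrangements related by rotation or reflection leaves 9 distinct geometric isomers.
Of these, 6 lack any improper symmetry element and so occur as enantiomeric pairs, giving 9 + 6 = 15 stereoisomers in total.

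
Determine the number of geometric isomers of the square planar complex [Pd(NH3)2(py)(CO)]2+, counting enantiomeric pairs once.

2

Working through the distinct placements yields 2 geometric isomers: NH3 cis; NH3 trans.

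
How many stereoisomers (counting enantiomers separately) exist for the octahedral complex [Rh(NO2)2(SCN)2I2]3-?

6

In an octahedral complex each vertex has one trans partner and four cis neighbours.
There are 5 geometric isomers: NO2 trans, SCN trans, I trans; NO2 cis, SCN cis, I trans; NO2 cis, SCN trans, I cis; NO2 cis, SCN cis, I cis (chiral); NO2 trans, SCN cis, I cis.
One of these lacks any improper symmetry element and so occurs as an enantiomeric pair, giving 5 + 1 = 6 stereoisomers in total.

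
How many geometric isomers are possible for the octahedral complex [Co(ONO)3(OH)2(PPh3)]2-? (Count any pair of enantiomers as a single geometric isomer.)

An octahedron has six vertices in three trans pairs; every non-trans pair is cis.
Systematic placement gives 3 geometric isomers: ONO mer, OH trans; ONO fac, OH cis; ONO mer, OH cis.

3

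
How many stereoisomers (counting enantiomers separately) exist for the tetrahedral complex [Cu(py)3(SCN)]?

All four vertices of a tetrahedron are equivalent and mutually adjacent, so cis/trans isomerism cannot arise.
Only one geometric arrangement is possible.

1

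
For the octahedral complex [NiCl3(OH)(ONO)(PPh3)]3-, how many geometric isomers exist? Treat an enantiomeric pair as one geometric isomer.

The six octahedral sites form three mutually perpendicular trans pairs.
The distinct arrangements are (4 in all): Cl mer (3 arrangements); Cl fac (chiral).

4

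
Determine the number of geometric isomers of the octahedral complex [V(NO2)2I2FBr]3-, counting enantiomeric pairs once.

In an octahedral complex each vertex has one trans partner and four cis neighbours.
Systematic placement gives 6 geometric isomers: NO2 trans, I trans; NO2 cis, I cis (3 arrangements, 2 chiral); NO2 trans, I cis; NO2 cis, I trans.

6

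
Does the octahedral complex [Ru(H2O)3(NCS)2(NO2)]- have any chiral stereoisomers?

no

Systematic placement gives 3 geometric isomers: H2O mer, NCS cis; H2O mer, NCS trans; H2O fac, NCS cis.
Each arrangement has an internal mirror plane or centre of symmetry, so none is chiral.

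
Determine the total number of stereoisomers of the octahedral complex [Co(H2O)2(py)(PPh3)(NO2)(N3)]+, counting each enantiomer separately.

An octahedron has six vertices in three trans pairs; every non-trans pair is cis.
Placing the ligands in turn and identifying arrangements related by rotation or reflection leaves 9 distinct geometric isomers.
Of these, 6 lack any improper symmetry element and so occur as enantiomeric pairs, giving 9 + 6 = 15 stereoisomers in total.

15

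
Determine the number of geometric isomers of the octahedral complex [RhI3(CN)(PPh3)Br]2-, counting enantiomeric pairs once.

In an octahedral complex each vertex has one trans partner and four cis neighbours.
The distinct arrangements are (4 in all): I mer (3 arrangements); I fac (chiral).

4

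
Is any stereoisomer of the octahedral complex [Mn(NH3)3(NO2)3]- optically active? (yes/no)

The six octahedral sites form three mutually perpendicular trans pairs.
There are 2 geometric isomers: NH3 mer; NH3 fac.
Each arrangement has an internal mirror plane or centre of symmetry, so none is chiral.

no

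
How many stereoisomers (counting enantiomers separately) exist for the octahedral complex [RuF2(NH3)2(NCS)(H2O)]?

In an octahedral complex each vertex has one trans partner and four cis neighbours.
The distinct arrangements are (6 in all): F trans, NH3 trans; F trans, NH3 cis; F cis, NH3 trans; F cis, NH3 cis (3 arrangements, 2 chiral).
Of these, 2 lack any improper symmetry element and so occur as enantiomeric pairs, giving 6 + 2 = 8 stereoisomers in total.

8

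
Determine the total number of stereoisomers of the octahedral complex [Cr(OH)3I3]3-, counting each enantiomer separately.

The distinct arrangements are (2 in all): OH mer; OH fac.
Each arrangement has an internal mirror plane or centre of symmetry, so none is chiral.

2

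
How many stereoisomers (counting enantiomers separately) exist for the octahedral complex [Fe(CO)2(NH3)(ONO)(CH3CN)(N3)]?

The six octahedral sites form three mutually perpendicular trans pairs.
Exhaustive case analysis gives 9 geometric isomers.
Of these, 6 lack any improper symmetry element and so occur as enantiomeric pairs, giving 9 + 6 = 15 stereoisomers in total.

15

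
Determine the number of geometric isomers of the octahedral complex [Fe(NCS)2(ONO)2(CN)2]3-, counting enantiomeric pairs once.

The six octahedral sites form three mutually perpendicular trans pairs.
Working through the distinct placements yields 5 geometric isomers: NCS trans, ONO trans, CN trans; NCS cis, ONO cis, CN trans; NCS cis, ONO trans, CN cis; NCS cis, ONO cis, CN cis (chiral); NCS trans, ONO cis, CN cis.

5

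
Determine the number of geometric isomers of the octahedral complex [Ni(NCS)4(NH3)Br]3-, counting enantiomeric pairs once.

Systematic placement gives 2 geometric isomers: NH3 and Br mutually cis; NH3 and Br mutually trans.

2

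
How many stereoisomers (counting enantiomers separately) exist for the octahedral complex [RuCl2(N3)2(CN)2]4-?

6

Systematic placement gives 5 geometric isomers: Cl trans, N3 trans, CN trans; Cl cis, N3 cis, CN trans; Cl cis, N3 trans, CN cis; Cl cis, N3 cis, CN cis (chiral); Cl trans, N3 cis, CN cis.
One of these lacks any improper symmetry element and so occurs as an enantiomeric pair, giving 5 + 1 = 6 stereoisomers in total.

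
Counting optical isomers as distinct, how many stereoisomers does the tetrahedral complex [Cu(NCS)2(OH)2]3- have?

1

Only one geometric arrangement is possible.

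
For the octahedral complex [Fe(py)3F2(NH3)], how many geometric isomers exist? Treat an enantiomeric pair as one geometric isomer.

3

The distinct arrangements are (3 in all): py mer, F trans; py mer, F cis; py fac, F cis.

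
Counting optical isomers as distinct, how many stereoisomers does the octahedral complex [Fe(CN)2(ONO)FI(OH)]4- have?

15

An octahedron has six vertices in three trans pairs; every non-trans pair is cis.
Exhaustive case analysis gives 9 geometric isomers.
Of these, 6 lack any improper symmetry element and so occur as enantiomeric pairs, giving 9 + 6 = 15 stereoisomers in total.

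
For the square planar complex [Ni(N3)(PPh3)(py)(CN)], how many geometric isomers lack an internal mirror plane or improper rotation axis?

0

A square has two trans pairs of vertices; adjacent vertices are cis.
Systematic placement gives 3 geometric isomers: (CN/PPh3 trans, N3/py trans); (CN/py trans, N3/PPh3 trans); (CN/N3 trans, PPh3/py trans).
Each arrangement has an internal mirror plane or centre of symmetry, so none is chiral.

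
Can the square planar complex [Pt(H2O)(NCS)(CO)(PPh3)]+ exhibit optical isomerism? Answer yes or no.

no

A square has two trans pairs of vertices; adjacent vertices are cis.
Systematic placement gives 3 geometric isomers: (CO/NCS trans, H2O/PPh3 trans); (CO/PPh3 trans, H2O/NCS trans); (CO/H2O trans, NCS/PPh3 trans).
Each arrangement has an internal mirror plane or centre of symmetry, so none is chiral.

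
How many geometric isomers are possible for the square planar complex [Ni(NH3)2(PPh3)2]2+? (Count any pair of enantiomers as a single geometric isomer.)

A square has two trans pairs of vertices; adjacent vertices are cis.
Working through the distinct placements yields 2 geometric isomers: NH3 cis; NH3 trans.

2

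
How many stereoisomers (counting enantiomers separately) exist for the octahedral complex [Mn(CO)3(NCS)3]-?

2

An octahedron has six vertices in three trans pairs; every non-trans pair is cis.
There are 2 geometric isomers: CO mer; CO fac.
Each arrangement has an internal mirror plane or centre of symmetry, so none is chiral.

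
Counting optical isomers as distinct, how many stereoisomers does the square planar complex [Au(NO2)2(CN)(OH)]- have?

In a square planar complex each vertex has one trans partner and two cis neighbours.
The distinct arrangements are (2 in all): NO2 cis; NO2 trans.
Each arrangement has an internal mirror plane or centre of symmetry, so none is chiral.

2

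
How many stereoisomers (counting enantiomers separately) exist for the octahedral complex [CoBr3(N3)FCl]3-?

5

There are 4 geometric isomers: Br mer (3 arrangements); Br fac (chiral).
One of these lacks any improper symmetry element and so occurs as an enantiomeric pair, giving 4 + 1 = 5 stereoisomers in total.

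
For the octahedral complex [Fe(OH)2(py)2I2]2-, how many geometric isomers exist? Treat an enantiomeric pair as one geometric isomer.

5

Working through the distinct placements yields 5 geometric isomers: OH trans, py trans, I trans; OH cis, py cis, I trans; OH cis, py trans, I cis; OH cis, py cis, I cis (chiral); OH trans, py cis, I cis.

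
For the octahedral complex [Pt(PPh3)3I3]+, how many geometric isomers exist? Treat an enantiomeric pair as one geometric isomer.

2

The six octahedral sites form three mutually perpendicular trans pairs.
There are 2 geometric isomers: PPh3 mer; PPh3 fac.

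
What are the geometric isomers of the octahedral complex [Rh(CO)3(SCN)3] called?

fac and mer

The six octahedral sites form three mutually perpendicular trans pairs.
The distinct arrangements are (2 in all): CO mer; CO fac.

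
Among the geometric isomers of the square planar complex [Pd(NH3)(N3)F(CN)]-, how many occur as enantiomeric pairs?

In a square planar complex each vertex has one trans partner and two cis neighbours.
There are 3 geometric isomers: (CN/N3 trans, F/NH3 trans); (CN/NH3 trans, F/N3 trans); (CN/F trans, N3/NH3 trans).
Each arrangement has an internal mirror plane or centre of symmetry, so none is chiral.

0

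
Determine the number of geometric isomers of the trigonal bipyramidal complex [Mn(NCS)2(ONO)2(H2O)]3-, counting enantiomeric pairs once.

5

A trigonal bipyramid has two axial and three equatorial sites, which are chemically inequivalent.
Exhaustive case analysis gives 5 geometric isomers.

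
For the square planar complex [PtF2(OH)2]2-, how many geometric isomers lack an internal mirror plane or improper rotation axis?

In a square planar complex each vertex has one trans partner and two cis neighbours.
There are 2 geometric isomers: F cis; F trans.
Each arrangement has an internal mirror plane or centre of symmetry, so none is chiral.

0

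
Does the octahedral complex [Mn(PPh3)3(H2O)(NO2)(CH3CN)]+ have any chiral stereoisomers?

yes

The six octahedral sites form three mutually perpendicular trans pairs.
The distinct arrangements are (4 in all): PPh3 mer (3 arrangements); PPh3 fac (chiral).
One of these lacks any improper symmetry element and so occurs as an enantiomeric pair, giving 4 + 1 = 5 stereoisomers in total.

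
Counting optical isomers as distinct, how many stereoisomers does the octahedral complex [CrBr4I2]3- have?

2

The six octahedral sites form three mutually perpendicular trans pairs.
Systematic placement gives 2 geometric isomers: I trans; I cis.
Each arrangement has an internal mirror plane or centre of symmetry, so none is chiral.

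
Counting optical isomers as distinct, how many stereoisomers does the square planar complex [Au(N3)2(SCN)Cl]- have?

In a square planar complex each vertex has one trans partner and two cis neighbours.
There are 2 geometric isomers: N3 cis; N3 trans.
Each arrangement has an internal mirror plane or centre of symmetry, so none is chiral.

2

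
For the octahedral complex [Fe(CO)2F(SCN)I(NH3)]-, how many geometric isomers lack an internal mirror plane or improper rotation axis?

Placing the ligands in turn and identifying arrangements related by rotation or reflection leaves 9 distinct geometric isomers.
Of these, 6 lack any improper symmetry element and so occur as enantiomeric pairs, giving 9 + 6 = 15 stereoisomers in total.

6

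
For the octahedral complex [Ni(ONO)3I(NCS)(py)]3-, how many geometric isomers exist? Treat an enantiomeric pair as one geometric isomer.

4

The six octahedral sites form three mutually perpendicular trans pairs.
Systematic placement gives 4 geometric isomers: ONO mer (3 arrangements); ONO fac (chiral).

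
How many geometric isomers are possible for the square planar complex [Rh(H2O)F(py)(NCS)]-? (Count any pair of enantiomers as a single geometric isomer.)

In a square planar complex each vertex has one trans partner and two cis neighbours.
The distinct arrangements are (3 in all): (F/NCS trans, H2O/py trans); (F/py trans, H2O/NCS trans); (F/H2O trans, NCS/py trans).

3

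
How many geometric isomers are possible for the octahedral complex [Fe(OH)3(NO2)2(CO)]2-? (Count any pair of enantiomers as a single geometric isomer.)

3

The six octahedral sites form three mutually perpendicular trans pairs.
There are 3 geometric isomers: OH mer, NO2 cis; OH mer, NO2 trans; OH fac, NO2 cis.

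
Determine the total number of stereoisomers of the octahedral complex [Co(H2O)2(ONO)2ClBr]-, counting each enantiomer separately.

8

In an octahedral complex each vertex has one trans partner and four cis neighbours.
There are 6 geometric isomers: H2O trans, ONO trans; H2O cis, ONO cis (3 arrangements, 2 chiral); H2O cis, ONO trans; H2O trans, ONO cis.
Of these, 2 lack any improper symmetry element and so occur as enantiomeric pairs, giving 6 + 2 = 8 stereoisomers in total.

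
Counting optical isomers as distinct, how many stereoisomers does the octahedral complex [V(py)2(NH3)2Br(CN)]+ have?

In an octahedral complex each vertex has one trans partner and four cis neighbours.
There are 6 geometric isomers: py trans, NH3 trans; py cis, NH3 cis (3 arrangements, 2 chiral); py trans, NH3 cis; py cis, NH3 trans.
Of these, 2 lack any improper symmetry element and so occur as enantiomeric pairs, giving 6 + 2 = 8 stereoisomers in total.

8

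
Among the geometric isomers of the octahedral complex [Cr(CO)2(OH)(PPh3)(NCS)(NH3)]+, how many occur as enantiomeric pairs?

6

The six octahedral sites form three mutually perpendicular trans pairs.
Systematic enumeration (placing each ligand type in turn and discarding arrangements equivalent by rotation or reflection) gives 9 geometric isomers.
Of these, 6 lack any improper symmetry element and so occur as enantiomeric pairs, giving 9 + 6 = 15 stereoisomers in total.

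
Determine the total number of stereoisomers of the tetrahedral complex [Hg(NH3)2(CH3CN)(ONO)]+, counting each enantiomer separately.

Only one geometric arrangement is possible.

1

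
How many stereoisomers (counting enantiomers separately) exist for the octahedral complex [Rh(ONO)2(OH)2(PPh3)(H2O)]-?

8

There are 6 geometric isomers: ONO cis, OH cis (3 arrangements, 2 chiral); ONO trans, OH cis; ONO cis, OH trans; ONO trans, OH trans.
Of these, 2 lack any improper symmetry element and so occur as enantiomeric pairs, giving 6 + 2 = 8 stereoisomers in total.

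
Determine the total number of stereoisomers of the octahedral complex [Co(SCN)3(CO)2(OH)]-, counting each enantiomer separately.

3

In an octahedral complex each vertex has one trans partner and four cis neighbours.
There are 3 geometric isomers: SCN mer, CO trans; SCN mer, CO cis; SCN fac, CO cis.
Each arrangement has an internal mirror plane or centre of symmetry, so none is chiral.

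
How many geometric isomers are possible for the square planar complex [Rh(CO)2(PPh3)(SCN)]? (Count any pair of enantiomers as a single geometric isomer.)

A square has two trans pairs of vertices; adjacent vertices are cis.
Systematic placement gives 2 geometric isomers: CO cis; CO trans.

2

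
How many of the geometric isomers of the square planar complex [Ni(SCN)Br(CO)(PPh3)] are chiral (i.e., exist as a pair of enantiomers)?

0

The distinct arrangements are (3 in all): (Br/PPh3 trans, CO/SCN trans); (Br/SCN trans, CO/PPh3 trans); (Br/CO trans, PPh3/SCN trans).
Each arrangement has an internal mirror plane or centre of symmetry, so none is chiral.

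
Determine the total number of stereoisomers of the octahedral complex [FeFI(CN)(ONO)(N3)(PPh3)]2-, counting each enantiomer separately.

30

Systematic enumeration (placing each ligand type in turn and discarding arrangements equivalent by rotation or reflection) gives 15 geometric isomers.
Of these, 15 lack any improper symmetry element and so occur as enantiomeric pairs, giving 15 + 15 = 30 stereoisomers in total.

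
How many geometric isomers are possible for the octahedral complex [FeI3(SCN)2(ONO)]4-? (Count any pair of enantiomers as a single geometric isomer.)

An octahedron has six vertices in three trans pairs; every non-trans pair is cis.
There are 3 geometric isomers: I mer, SCN trans; I mer, SCN cis; I fac, SCN cis.

3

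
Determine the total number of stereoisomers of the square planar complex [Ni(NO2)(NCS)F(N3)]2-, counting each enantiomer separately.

3

Systematic placement gives 3 geometric isomers: (F/NCS trans, N3/NO2 trans); (F/NO2 trans, N3/NCS trans); (F/N3 trans, NCS/NO2 trans).
Each arrangement has an internal mirror plane or centre of symmetry, so none is chiral.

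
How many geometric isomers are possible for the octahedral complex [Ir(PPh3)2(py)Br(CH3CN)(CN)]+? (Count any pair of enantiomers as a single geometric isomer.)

9

An octahedron has six vertices in three trans pairs; every non-trans pair is cis.
Exhaustive case analysis gives 9 geometric isomers.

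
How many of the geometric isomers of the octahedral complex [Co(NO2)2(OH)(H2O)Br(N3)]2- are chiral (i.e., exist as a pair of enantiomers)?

6

An octahedron has six vertices in three trans pairs; every non-trans pair is cis.
Systematic enumeration (placing each ligand type in turn and discarding arrangements equivalent by rotation or reflection) gives 9 geometric isomers.
Of these, 6 lack any improper symmetry element and so occur as enantiomeric pairs, giving 9 + 6 = 15 stereoisomers in total.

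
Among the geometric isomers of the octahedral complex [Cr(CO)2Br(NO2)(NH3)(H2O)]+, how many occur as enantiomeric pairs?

Systematic enumeration (placing each ligand type in turn and discarding arrangements equivalent by rotation or reflection) gives 9 geometric isomers.
Of these, 6 lack any improper symmetry element and so occur as enantiomeric pairs, giving 9 + 6 = 15 stereoisomers in total.

6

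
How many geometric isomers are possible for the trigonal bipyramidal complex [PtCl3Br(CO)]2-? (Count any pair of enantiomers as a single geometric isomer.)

4

A trigonal bipyramid has two axial and three equatorial sites, which are chemically inequivalent.
The distinct arrangements are (4 in all): Br axial, CO axial; Br axial, CO equatorial; Br equatorial, CO axial; Br equatorial, CO equatorial.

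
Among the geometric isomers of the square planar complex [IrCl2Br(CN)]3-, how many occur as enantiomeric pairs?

Systematic placement gives 2 geometric isomers: Cl cis; Cl trans.
Each arrangement has an internal mirror plane or centre of symmetry, so none is chiral.

0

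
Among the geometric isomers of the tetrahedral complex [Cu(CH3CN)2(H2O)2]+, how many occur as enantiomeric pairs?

All four vertices of a tetrahedron are equivalent and mutually adjacent, so cis/trans isomerism cannot arise.
Only one geometric arrangement is possible.

0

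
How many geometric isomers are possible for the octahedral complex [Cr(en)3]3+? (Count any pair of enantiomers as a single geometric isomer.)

An octahedron has six vertices in three trans pairs; every non-trans pair is cis.
Each en is bidentate and must span two cis positions.
Only one geometric arrangement is possible; it has no improper symmetry element, so it exists as a pair of enantiomers (2 stereoisomers).

1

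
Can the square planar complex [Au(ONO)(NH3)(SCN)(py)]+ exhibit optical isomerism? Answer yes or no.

no

A square has two trans pairs of vertices; adjacent vertices are cis.
Working through the distinct placements yields 3 geometric isomers: (NH3/SCN trans, ONO/py trans); (NH3/py trans, ONO/SCN trans); (NH3/ONO trans, SCN/py trans).
Each arrangement has an internal mirror plane or centre of symmetry, so none is chiral.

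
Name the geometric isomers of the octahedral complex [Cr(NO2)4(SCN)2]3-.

cis and trans

The distinct arrangements are (2 in all): SCN trans; SCN cis.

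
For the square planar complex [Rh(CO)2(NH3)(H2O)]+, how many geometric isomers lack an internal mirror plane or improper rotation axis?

0

In a square planar complex each vertex has one trans partner and two cis neighbours.
Working through the distinct placements yields 2 geometric isomers: CO cis; CO trans.
Each arrangement has an internal mirror plane or centre of symmetry, so none is chiral.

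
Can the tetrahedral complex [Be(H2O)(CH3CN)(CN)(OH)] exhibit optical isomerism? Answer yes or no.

yes

All four vertices of a tetrahedron are equivalent and mutually adjacent, so cis/trans isomerism cannot arise.
Only one geometric arrangement is possible; it has no improper symmetry element, so it exists as a pair of enantiomers (2 stereoisomers).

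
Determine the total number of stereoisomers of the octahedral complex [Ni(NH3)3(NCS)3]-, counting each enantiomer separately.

2

In an octahedral complex each vertex has one trans partner and four cis neighbours.
There are 2 geometric isomers: NH3 mer; NH3 fac.
Each arrangement has an internal mirror plane or centre of symmetry, so none is chiral.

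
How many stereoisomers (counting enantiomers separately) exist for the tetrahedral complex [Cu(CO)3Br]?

1

All four vertices of a tetrahedron are equivalent and mutually adjacent, so cis/trans isomerism cannot arise.
Only one geometric arrangement is possible.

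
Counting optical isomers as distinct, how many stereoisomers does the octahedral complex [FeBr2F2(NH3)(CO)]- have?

In an octahedral complex each vertex has one trans partner and four cis neighbours.
The distinct arrangements are (6 in all): Br trans, F cis; Br trans, F trans; Br cis, F cis (3 arrangements, 2 chiral); Br cis, F trans.
Of these, 2 lack any improper symmetry element and so occur as enantiomeric pairs, giving 6 + 2 = 8 stereoisomers in total.

8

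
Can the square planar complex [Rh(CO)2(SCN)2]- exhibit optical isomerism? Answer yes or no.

no

In a square planar complex each vertex has one trans partner and two cis neighbours.
There are 2 geometric isomers: CO cis; CO trans.
Each arrangement has an internal mirror plane or centre of symmetry, so none is chiral.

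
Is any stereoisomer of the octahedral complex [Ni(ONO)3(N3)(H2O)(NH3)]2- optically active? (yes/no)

yes

In an octahedral complex each vertex has one trans partner and four cis neighbours.
The distinct arrangements are (4 in all): ONO mer (3 arrangements); ONO fac (chiral).
One of these lacks any improper symmetry element and so occurs as an enantiomeric pair, giving 4 + 1 = 5 stereoisomers in total.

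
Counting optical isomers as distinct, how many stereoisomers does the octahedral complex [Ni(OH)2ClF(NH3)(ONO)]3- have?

15

Systematic enumeration (placing each ligand type in turn and discarding arrangements equivalent by rotation or reflection) gives 9 geometric isomers.
Of these, 6 lack any improper symmetry element and so occur as enantiomeric pairs, giving 9 + 6 = 15 stereoisomers in total.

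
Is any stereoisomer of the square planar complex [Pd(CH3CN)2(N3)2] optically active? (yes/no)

There are 2 geometric isomers: CH3CN cis; CH3CN trans.
Each arrangement has an internal mirror plane or centre of symmetry, so none is chiral.

no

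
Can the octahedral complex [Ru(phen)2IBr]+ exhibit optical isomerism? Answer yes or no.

Each phen is bidentate and must span two cis positions.
There are 2 geometric isomers: I and Br mutually trans; I and Br mutually cis (chiral).
One of these lacks any improper symmetry element and so occurs as an enantiomeric pair, giving 2 + 1 = 3 stereoisomers in total.

yes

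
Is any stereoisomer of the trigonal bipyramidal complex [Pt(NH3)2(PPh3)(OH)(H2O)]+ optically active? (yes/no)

yes

Exhaustive case analysis gives 7 geometric isomers.
Of these, 3 lack any improper symmetry element and so occur as enantiomeric pairs, giving 7 + 3 = 10 stereoisomers in total.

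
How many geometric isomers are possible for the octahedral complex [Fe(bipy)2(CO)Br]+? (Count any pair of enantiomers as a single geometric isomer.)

Each bipy is bidentate and must span two cis positions.
The distinct arrangements are (2 in all): CO and Br mutually trans; CO and Br mutually cis (chiral).

2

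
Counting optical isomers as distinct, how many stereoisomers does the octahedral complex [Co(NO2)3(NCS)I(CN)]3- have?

5

An octahedron has six vertices in three trans pairs; every non-trans pair is cis.
There are 4 geometric isomers: NO2 mer (3 arrangements); NO2 fac (chiral).
One of these lacks any improper symmetry element and so occurs as an enantiomeric pair, giving 4 + 1 = 5 stereoisomers in total.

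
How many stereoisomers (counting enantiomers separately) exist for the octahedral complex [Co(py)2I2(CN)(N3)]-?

The distinct arrangements are (6 in all): py trans, I cis; py cis, I cis (3 arrangements, 2 chiral); py trans, I trans; py cis, I trans.
Of these, 2 lack any improper symmetry element and so occur as enantiomeric pairs, giving 6 + 2 = 8 stereoisomers in total.

8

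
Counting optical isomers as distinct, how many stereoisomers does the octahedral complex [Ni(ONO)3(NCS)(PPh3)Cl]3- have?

An octahedron has six vertices in three trans pairs; every non-trans pair is cis.
Working through the distinct placements yields 4 geometric isomers: ONO mer (3 arrangements); ONO fac (chiral).
One of these lacks any improper symmetry element and so occurs as an enantiomeric pair, giving 4 + 1 = 5 stereoisomers in total.

5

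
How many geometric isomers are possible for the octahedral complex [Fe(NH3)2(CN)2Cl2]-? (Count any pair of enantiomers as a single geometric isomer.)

Systematic placement gives 5 geometric isomers: NH3 trans, CN trans, Cl trans; NH3 cis, CN trans, Cl cis; NH3 trans, CN cis, Cl cis; NH3 cis, CN cis, Cl cis (chiral); NH3 cis, CN cis, Cl trans.

5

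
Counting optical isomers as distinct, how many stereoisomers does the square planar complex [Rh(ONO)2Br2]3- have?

A square has two trans pairs of vertices; adjacent vertices are cis.
Systematic placement gives 2 geometric isomers: ONO cis; ONO trans.
Each arrangement has an internal mirror plane or centre of symmetry, so none is chiral.

2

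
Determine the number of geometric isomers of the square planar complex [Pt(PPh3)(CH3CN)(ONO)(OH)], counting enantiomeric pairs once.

3

In a square planar complex each vertex has one trans partner and two cis neighbours.
Working through the distinct placements yields 3 geometric isomers: (CH3CN/ONO trans, OH/PPh3 trans); (CH3CN/PPh3 trans, OH/ONO trans); (CH3CN/OH trans, ONO/PPh3 trans).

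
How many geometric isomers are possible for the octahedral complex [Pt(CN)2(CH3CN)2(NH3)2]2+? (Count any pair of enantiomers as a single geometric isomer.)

5

In an octahedral complex each vertex has one trans partner and four cis neighbours.
There are 5 geometric isomers: CN trans, CH3CN trans, NH3 trans; CN cis, CH3CN trans, NH3 cis; CN cis, CH3CN cis, NH3 trans; CN cis, CH3CN cis, NH3 cis (chiral); CN trans, CH3CN cis, NH3 cis.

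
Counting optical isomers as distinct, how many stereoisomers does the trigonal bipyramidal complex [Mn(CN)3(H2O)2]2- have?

Working through the distinct placements yields 3 geometric isomers: H2O both equatorial; H2O one axial, one equatorial; H2O both axial.
Each arrangement has an internal mirror plane or centre of symmetry, so none is chiral.

3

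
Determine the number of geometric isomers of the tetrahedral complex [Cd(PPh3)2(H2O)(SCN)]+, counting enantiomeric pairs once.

In a tetrahedral complex all four positions are equivalent and every pair of ligands is adjacent — there is no cis/trans distinction.
Only one geometric arrangement is possible.

1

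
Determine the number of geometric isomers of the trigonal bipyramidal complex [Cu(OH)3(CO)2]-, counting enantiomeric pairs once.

3

A trigonal bipyramid has two axial and three equatorial sites, which are chemically inequivalent.
There are 3 geometric isomers: CO both axial; CO one axial, one equatorial; CO both equatorial.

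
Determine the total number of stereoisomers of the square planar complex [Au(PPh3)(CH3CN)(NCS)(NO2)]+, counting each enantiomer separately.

Working through the distinct placements yields 3 geometric isomers: (CH3CN/NO2 trans, NCS/PPh3 trans); (CH3CN/PPh3 trans, NCS/NO2 trans); (CH3CN/NCS trans, NO2/PPh3 trans).
Each arrangement has an internal mirror plane or centre of symmetry, so none is chiral.

3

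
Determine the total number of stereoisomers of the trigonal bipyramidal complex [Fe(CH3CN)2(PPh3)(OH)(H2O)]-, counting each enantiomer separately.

A trigonal bipyramid has two axial and three equatorial sites, which are chemically inequivalent.
Exhaustive case analysis gives 7 geometric isomers.
Of these, 3 lack any improper symmetry element and so occur as enantiomeric pairs, giving 7 + 3 = 10 stereoisomers in total.

10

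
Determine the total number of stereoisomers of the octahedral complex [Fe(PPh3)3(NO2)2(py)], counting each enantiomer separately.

Systematic placement gives 3 geometric isomers: PPh3 mer, NO2 trans; PPh3 fac, NO2 cis; PPh3 mer, NO2 cis.
Each arrangement has an internal mirror plane or centre of symmetry, so none is chiral.

3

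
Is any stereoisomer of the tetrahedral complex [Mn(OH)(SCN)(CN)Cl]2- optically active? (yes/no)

All four vertices of a tetrahedron are equivalent and mutually adjacent, so cis/trans isomerism cannot arise.
Only one geometric arrangement is possible; it has no improper symmetry element, so it exists as a pair of enantiomers (2 stereoisomers).

yes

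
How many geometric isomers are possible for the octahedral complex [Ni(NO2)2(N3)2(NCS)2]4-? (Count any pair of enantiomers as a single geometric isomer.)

The six octahedral sites form three mutually perpendicular trans pairs.
Working through the distinct placements yields 5 geometric isomers: NO2 trans, N3 trans, NCS trans; NO2 cis, N3 trans, NCS cis; NO2 trans, N3 cis, NCS cis; NO2 cis, N3 cis, NCS cis (chiral); NO2 cis, N3 cis, NCS trans.

5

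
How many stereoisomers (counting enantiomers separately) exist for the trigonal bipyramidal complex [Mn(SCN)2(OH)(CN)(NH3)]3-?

10

Placing the ligands in turn and identifying arrangements related by rotation or reflection leaves 7 distinct geometric isomers.
Of these, 3 lack any improper symmetry element and so occur as enantiomeric pairs, giving 7 + 3 = 10 stereoisomers in total.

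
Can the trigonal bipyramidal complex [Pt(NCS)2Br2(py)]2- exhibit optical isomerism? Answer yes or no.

yes

A trigonal bipyramid has two axial and three equatorial sites, which are chemically inequivalent.
Exhaustive case analysis gives 5 geometric isomers.
One of these lacks any improper symmetry element and so occurs as an enantiomeric pair, giving 5 + 1 = 6 stereoisomers in total.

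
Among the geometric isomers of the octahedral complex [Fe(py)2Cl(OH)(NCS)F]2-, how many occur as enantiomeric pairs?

6

In an octahedral complex each vertex has one trans partner and four cis neighbours.
Exhaustive case analysis gives 9 geometric isomers.
Of these, 6 lack any improper symmetry element and so occur as enantiomeric pairs, giving 9 + 6 = 15 stereoisomers in total.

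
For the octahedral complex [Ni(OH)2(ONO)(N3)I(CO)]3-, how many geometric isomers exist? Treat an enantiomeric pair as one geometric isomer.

The six octahedral sites form three mutually perpendicular trans pairs.
Exhaustive case analysis gives 9 geometric isomers.

9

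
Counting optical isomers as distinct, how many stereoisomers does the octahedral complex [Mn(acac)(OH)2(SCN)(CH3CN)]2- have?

6

Each acac is bidentate and must span two cis positions.
Working through the distinct placements yields 4 geometric isomers: OH cis (3 arrangements, 2 chiral); OH trans.
Of these, 2 lack any improper symmetry element and so occur as enantiomeric pairs, giving 4 + 2 = 6 stereoisomers in total.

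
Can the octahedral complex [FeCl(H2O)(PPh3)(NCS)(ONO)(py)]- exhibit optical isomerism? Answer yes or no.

The six octahedral sites form three mutually perpendicular trans pairs.
Systematic enumeration (placing each ligand type in turn and discarding arrangements equivalent by rotation or reflection) gives 15 geometric isomers.
Of these, 15 lack any improper symmetry element and so occur as enantiomeric pairs, giving 15 + 15 = 30 stereoisomers in total.

yes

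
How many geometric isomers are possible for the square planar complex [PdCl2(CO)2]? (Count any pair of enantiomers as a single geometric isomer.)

In a square planar complex each vertex has one trans partner and two cis neighbours.
Working through the distinct placements yields 2 geometric isomers: Cl cis; Cl trans.

2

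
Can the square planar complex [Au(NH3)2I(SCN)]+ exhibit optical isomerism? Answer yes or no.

In a square planar complex each vertex has one trans partner and two cis neighbours.
Systematic placement gives 2 geometric isomers: NH3 cis; NH3 trans.
Each arrangement has an internal mirror plane or centre of symmetry, so none is chiral.

no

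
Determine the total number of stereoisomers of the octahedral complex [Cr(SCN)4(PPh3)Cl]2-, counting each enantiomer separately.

2

In an octahedral complex each vertex has one trans partner and four cis neighbours.
There are 2 geometric isomers: PPh3 and Cl mutually trans; PPh3 and Cl mutually cis.
Each arrangement has an internal mirror plane or centre of symmetry, so none is chiral.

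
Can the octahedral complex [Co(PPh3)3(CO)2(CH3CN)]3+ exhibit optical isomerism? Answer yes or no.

An octahedron has six vertices in three trans pairs; every non-trans pair is cis.
There are 3 geometric isomers: PPh3 mer, CO cis; PPh3 mer, CO trans; PPh3 fac, CO cis.
Each arrangement has an internal mirror plane or centre of symmetry, so none is chiral.

no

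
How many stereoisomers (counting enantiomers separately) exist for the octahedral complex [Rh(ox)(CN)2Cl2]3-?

4

Each ox is bidentate and must span two cis positions.
The distinct arrangements are (3 in all): CN trans, Cl cis; CN cis, Cl cis (chiral); CN cis, Cl trans.
One of these lacks any improper symmetry element and so occurs as an enantiomeric pair, giving 3 + 1 = 4 stereoisomers in total.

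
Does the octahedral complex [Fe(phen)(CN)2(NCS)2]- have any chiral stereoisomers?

Each phen is bidentate and must span two cis positions.
Systematic placement gives 3 geometric isomers: CN trans, NCS cis; CN cis, NCS cis (chiral); CN cis, NCS trans.
One of these lacks any improper symmetry element and so occurs as an enantiomeric pair, giving 3 + 1 = 4 stereoisomers in total.

yes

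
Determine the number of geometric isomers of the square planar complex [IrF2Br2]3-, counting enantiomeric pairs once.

2

In a square planar complex each vertex has one trans partner and two cis neighbours.
There are 2 geometric isomers: F cis; F trans.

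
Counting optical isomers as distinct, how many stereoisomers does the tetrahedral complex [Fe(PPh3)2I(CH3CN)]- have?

In a tetrahedral complex all four positions are equivalent and every pair of ligands is adjacent — there is no cis/trans distinction.
Only one geometric arrangement is possible.

1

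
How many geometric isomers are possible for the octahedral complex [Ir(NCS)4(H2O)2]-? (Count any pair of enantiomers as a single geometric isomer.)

An octahedron has six vertices in three trans pairs; every non-trans pair is cis.
There are 2 geometric isomers: H2O trans; H2O cis.

2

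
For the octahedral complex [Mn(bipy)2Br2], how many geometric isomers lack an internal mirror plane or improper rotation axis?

1

The six octahedral sites form three mutually perpendicular trans pairs.
Each bipy is bidentate and must span two cis positions.
There are 2 geometric isomers: Br trans; Br cis (chiral).
One of these lacks any improper symmetry element and so occurs as an enantiomeric pair, giving 2 + 1 = 3 stereoisomers in total.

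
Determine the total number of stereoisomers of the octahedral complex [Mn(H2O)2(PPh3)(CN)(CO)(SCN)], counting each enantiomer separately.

In an octahedral complex each vertex has one trans partner and four cis neighbours.
Systematic enumeration (placing each ligand type in turn and discarding arrangements equivalent by rotation or reflection) gives 9 geometric isomers.
Of these, 6 lack any improper symmetry element and so occur as enantiomeric pairs, giving 9 + 6 = 15 stereoisomers in total.

15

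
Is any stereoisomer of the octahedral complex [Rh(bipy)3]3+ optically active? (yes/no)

yes

An octahedron has six vertices in three trans pairs; every non-trans pair is cis.
Each bipy is bidentate and must span two cis positions.
Only one geometric arrangement is possible; it has no improper symmetry element, so it exists as a pair of enantiomers (2 stereoisomers).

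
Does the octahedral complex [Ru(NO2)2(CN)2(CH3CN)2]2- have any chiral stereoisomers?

yes

The six octahedral sites form three mutually perpendicular trans pairs.
The distinct arrangements are (5 in all): NO2 trans, CN trans, CH3CN trans; NO2 cis, CN cis, CH3CN trans; NO2 trans, CN cis, CH3CN cis; NO2 cis, CN cis, CH3CN cis (chiral); NO2 cis, CN trans, CH3CN cis.
One of these lacks any improper symmetry element and so occurs as an enantiomeric pair, giving 5 + 1 = 6 stereoisomers in total.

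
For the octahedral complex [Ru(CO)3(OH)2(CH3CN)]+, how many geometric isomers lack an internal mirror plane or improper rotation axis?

0

The six octahedral sites form three mutually perpendicular trans pairs.
Working through the distinct placements yields 3 geometric isomers: CO mer, OH trans; CO fac, OH cis; CO mer, OH cis.
Each arrangement has an internal mirror plane or centre of symmetry, so none is chiral.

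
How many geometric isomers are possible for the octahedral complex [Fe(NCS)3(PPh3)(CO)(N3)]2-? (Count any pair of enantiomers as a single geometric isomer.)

4

An octahedron has six vertices in three trans pairs; every non-trans pair is cis.
Working through the distinct placements yields 4 geometric isomers: NCS mer (3 arrangements); NCS fac (chiral).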